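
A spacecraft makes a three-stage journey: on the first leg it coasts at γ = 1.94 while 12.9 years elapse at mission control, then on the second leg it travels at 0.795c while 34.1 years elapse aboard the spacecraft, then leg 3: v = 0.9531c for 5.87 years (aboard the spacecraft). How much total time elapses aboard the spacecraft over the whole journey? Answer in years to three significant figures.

τ = 46.6 years

Leg 1: γ = 1.94; τ_1 = 12.9/1.940 = 6.649 years.
Leg 2: 34.1 years is already measured aboard the spacecraft.
Leg 3: 5.87 years is already measured aboard the spacecraft.
Total: 6.649 + 34.10 + 5.870 years.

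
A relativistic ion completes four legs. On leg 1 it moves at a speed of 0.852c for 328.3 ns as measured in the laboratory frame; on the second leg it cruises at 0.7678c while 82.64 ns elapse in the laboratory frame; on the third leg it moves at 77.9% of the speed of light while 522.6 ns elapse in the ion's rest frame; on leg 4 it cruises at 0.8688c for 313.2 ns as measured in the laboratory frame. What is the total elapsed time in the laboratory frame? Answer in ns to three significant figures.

Δt = 1560 ns

Leg 1: 328.3 ns is already measured in the laboratory frame.
Leg 2: 82.64 ns is already measured in the laboratory frame.
Leg 3: β = 0.779; γ = 1/√(1 − 0.779²) = 1/√0.3932 = 1.595; Δt_3 = 1.595 × 522.6 = 833.5 ns.
Leg 4: 313.2 ns is already measured in the laboratory frame.
Total: 328.3 + 82.64 + 833.5 + 313.2 ns.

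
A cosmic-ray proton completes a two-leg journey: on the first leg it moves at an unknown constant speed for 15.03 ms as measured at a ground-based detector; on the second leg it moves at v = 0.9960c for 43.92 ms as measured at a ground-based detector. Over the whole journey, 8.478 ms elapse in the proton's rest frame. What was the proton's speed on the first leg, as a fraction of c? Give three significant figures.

β = 0.953

Leg 1: speed unknown; τ_1 = 15.03/γ_1.
Leg 2: γ = 1/√(1 − 0.9960²) = 1/√0.007984 = 11.19; τ_2 = 43.92/11.19 = 3.924 ms.
Total proper time: τ_1 + 3.924 = 8.478, so τ_1 = 8.478 − 3.924 = 4.554 ms.
γ_1 = 15.03/4.554 = 3.301; β = √(1 − 1/γ²) = √0.9082.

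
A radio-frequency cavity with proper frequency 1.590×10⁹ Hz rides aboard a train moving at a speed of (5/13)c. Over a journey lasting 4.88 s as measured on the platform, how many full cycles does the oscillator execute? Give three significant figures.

N = 7.16×10⁹

γ = 1/√(1 − (5/13)²) = 13/12 ≈ 1.083
The oscillator's own cycle count is N = f × τ where τ is the proper time on the train. τ = Δt/γ = 4.88/1.083 = 4.505 s = 4.505×10⁰ s.
N = 1.590×10⁹ × 4.505×10⁰ = 7.162×10⁹.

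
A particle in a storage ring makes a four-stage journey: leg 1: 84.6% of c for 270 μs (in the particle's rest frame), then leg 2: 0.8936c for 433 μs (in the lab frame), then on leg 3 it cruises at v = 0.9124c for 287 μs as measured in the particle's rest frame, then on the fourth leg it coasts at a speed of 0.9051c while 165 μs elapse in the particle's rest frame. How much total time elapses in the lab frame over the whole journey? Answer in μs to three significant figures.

Δt = 2030 μs

Leg 1: β = 0.846; γ = 1/√(1 − 0.846²) = 1/√0.2843 = 1.876; Δt_1 = 1.876 × 270 = 506.4 μs.
Leg 2: 433 μs is already measured in the lab frame.
Leg 3: γ = 1/√(1 − 0.9124²) = 1/√0.1675 = 2.443; Δt_3 = 2.443 × 287 = 701.2 μs.
Leg 4: γ = 1/√(1 − 0.9051²) = 1/√0.1808 = 2.352; Δt_4 = 2.352 × 165 = 388.1 μs.
Total: 506.4 + 433.0 + 701.2 + 388.1 μs.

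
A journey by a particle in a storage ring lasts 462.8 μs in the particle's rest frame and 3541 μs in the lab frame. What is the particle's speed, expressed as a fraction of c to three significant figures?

v = 0.991c

The proper time is measured in the particle's rest frame (both events occur at the particle's location); Δt is measured in the lab frame. γ = Δt/τ = 3541/462.8 = 7.651.
β = √(1 − 1/γ²) = √(1 − 0.01708) = √0.9829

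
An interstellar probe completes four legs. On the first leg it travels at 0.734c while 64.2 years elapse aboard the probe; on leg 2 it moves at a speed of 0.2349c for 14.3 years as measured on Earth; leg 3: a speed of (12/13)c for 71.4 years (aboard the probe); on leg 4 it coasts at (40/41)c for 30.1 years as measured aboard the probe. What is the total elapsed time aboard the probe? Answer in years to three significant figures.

Leg 1: 64.2 years is already measured aboard the probe.
Leg 2: γ = 1/√(1 − 0.2349²) = 1/√0.9448 = 1.029; τ_2 = 14.3/1.029 = 13.90 years.
Leg 3: 71.4 years is already measured aboard the probe.
Leg 4: 30.1 years is already measured aboard the probe.
Total: 64.20 + 13.90 + 71.40 + 30.10 years.

τ = 180 years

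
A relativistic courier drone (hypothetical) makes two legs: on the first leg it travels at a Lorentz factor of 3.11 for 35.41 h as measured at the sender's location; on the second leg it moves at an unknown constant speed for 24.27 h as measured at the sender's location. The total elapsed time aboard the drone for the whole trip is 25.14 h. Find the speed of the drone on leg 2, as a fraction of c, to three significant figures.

β = 0.824

Leg 1: γ = 3.11; τ_1 = 35.41/3.110 = 11.39 h.
Leg 2: speed unknown; τ_2 = 24.27/γ_2.
Total proper time: 11.39 + τ_2 = 25.14, so τ_2 = 25.14 − 11.39 = 13.75 h.
γ_2 = 24.27/13.75 = 1.765; β = √(1 − 1/γ²) = √0.6788.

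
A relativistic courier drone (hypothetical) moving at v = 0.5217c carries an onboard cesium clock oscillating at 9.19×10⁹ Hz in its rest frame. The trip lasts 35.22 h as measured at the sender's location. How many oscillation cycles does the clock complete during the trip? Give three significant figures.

N = 9.94×10¹⁴

γ = 1/√(1 − 0.5217²) = 1/√0.7278 = 1.172
The oscillator's own cycle count is N = f × τ where τ is the proper time aboard the drone. τ = Δt/γ = 35.22/1.172 = 30.05 h = 1.082×10⁵ s.
N = 9.19×10⁹ × 1.082×10⁵ = 9.941×10¹⁴.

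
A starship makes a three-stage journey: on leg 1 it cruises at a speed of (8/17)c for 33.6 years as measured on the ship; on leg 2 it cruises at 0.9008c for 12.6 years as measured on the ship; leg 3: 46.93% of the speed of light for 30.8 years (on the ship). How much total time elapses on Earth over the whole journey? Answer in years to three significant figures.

Leg 1: γ = 1/√(1 − (8/17)²) = 17/15 ≈ 1.133; Δt_1 = 1.133 × 33.6 = 38.08 years.
Leg 2: γ = 1/√(1 − 0.9008²) = 1/√0.1886 = 2.303; Δt_2 = 2.303 × 12.6 = 29.02 years.
Leg 3: β = 0.4693; γ = 1/√(1 − 0.4693²) = 1/√0.7798 = 1.132; Δt_3 = 1.132 × 30.8 = 34.88 years.
Total: 38.08 + 29.02 + 34.88 years.

Δt = 102 years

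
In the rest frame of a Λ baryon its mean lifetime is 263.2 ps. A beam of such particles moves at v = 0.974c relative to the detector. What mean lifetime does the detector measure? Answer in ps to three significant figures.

γ = 1/√(1 − 0.974²) = 1/√0.05132 = 4.414
The rest-frame lifetime is the proper time; the lab measures the dilated interval Δt = γτ₀ = 4.414 × 263.2 ps.

Δt = 1160 ps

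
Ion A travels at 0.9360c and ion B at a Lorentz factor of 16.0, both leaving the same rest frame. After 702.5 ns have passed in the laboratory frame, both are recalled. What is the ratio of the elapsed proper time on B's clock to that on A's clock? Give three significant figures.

τ_B/τ_A = 0.178

A: γ = 1/√(1 − 0.9360²) = 1/√0.1239 = 2.841. B: γ = 16.0.
τ_A/τ_B = γ_B/γ_A = 16.00/2.841 = 5.632, so τ_B/τ_A = 0.1776.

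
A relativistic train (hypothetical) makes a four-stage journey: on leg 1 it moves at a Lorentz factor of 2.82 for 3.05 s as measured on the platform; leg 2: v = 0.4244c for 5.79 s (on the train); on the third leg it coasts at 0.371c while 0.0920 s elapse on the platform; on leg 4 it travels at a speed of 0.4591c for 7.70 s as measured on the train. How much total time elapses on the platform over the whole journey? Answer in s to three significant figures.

Leg 1: 3.05 s is already measured on the platform.
Leg 2: γ = 1/√(1 − 0.4244²) = 1/√0.8199 = 1.104; Δt_2 = 1.104 × 5.79 = 6.394 s.
Leg 3: 0.0920 s is already measured on the platform.
Leg 4: γ = 1/√(1 − 0.4591²) = 1/√0.7892 = 1.126; Δt_4 = 1.126 × 7.70 = 8.667 s.
Total: 3.050 + 6.394 + 0.09200 + 8.667 s.

Δt = 18.2 s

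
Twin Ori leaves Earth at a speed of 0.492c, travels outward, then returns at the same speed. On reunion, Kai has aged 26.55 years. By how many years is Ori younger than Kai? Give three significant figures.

Δt − τ = 3.44 years

γ = 1/√(1 − 0.492²) = 1/√0.7579 = 1.149
Ori's elapsed proper time: τ = 26.55/1.149 = 23.11 years.
Age gap = Δt − τ = 26.55 − 23.11 years.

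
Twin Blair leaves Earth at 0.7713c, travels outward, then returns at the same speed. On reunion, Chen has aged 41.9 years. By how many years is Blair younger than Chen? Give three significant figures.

γ = 1/√(1 − 0.7713²) = 1/√0.4051 = 1.571
Blair's elapsed proper time: τ = 41.9/1.571 = 26.67 years.
Age gap = Δt − τ = 41.9 − 26.67 years.

Δt − τ = 15.2 years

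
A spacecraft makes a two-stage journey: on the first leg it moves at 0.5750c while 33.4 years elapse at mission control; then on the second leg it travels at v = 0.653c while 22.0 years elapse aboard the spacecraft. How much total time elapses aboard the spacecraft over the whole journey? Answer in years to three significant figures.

τ = 49.3 years

Leg 1: γ = 1/√(1 − 0.5750²) = 1/√0.6694 = 1.222; τ_1 = 33.4/1.222 = 27.33 years.
Leg 2: 22.0 years is already measured aboard the spacecraft.
Total: 27.33 + 22.00 years.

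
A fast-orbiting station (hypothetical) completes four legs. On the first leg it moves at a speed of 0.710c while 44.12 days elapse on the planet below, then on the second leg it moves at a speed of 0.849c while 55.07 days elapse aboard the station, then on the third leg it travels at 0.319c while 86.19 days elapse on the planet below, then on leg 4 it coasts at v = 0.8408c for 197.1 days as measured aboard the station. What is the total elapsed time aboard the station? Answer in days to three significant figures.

Leg 1: γ = 1/√(1 − 0.710²) = 1/√0.4959 = 1.420; τ_1 = 44.12/1.420 = 31.07 days.
Leg 2: 55.07 days is already measured aboard the station.
Leg 3: γ = 1/√(1 − 0.319²) = 1/√0.8982 = 1.055; τ_3 = 86.19/1.055 = 81.69 days.
Leg 4: 197.1 days is already measured aboard the station.
Total: 31.07 + 55.07 + 81.69 + 197.1 days.

τ = 365 days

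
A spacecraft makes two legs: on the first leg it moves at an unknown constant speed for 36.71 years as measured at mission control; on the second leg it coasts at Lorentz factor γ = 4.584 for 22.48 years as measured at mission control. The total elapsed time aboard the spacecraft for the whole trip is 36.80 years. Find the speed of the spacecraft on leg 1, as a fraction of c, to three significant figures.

β = 0.495

Leg 1: speed unknown; τ_1 = 36.71/γ_1.
Leg 2: γ = 4.584; τ_2 = 22.48/4.584 = 4.904 years.
Total proper time: τ_1 + 4.904 = 36.80, so τ_1 = 36.80 − 4.904 = 31.90 years.
γ_1 = 36.71/31.90 = 1.151; β = √(1 − 1/γ²) = √0.2451.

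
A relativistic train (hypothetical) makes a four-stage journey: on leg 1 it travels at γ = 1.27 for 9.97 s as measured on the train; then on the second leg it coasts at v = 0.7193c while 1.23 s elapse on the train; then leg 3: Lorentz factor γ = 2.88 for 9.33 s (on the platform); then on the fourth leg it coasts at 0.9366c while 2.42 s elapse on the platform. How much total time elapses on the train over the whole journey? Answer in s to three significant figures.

τ = 15.3 s

Leg 1: 9.97 s is already measured on the train.
Leg 2: 1.23 s is already measured on the train.
Leg 3: γ = 2.88; τ_3 = 9.33/2.880 = 3.240 s.
Leg 4: γ = 1/√(1 − 0.9366²) = 1/√0.1228 = 2.854; τ_4 = 2.42/2.854 = 0.8480 s.
Total: 9.970 + 1.230 + 3.240 + 0.8480 s.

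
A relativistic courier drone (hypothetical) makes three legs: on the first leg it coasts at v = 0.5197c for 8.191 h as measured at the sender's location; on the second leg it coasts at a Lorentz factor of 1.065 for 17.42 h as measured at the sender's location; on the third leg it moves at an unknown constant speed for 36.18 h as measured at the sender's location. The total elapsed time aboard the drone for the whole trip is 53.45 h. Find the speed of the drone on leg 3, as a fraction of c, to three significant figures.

Leg 1: γ = 1/√(1 − 0.5197²) = 1/√0.7299 = 1.170; τ_1 = 8.191/1.170 = 6.998 h.
Leg 2: γ = 1.065; τ_2 = 17.42/1.065 = 16.36 h.
Leg 3: speed unknown; τ_3 = 36.18/γ_3.
Total proper time: 6.998 + 16.36 + τ_3 = 53.45, so τ_3 = 53.45 − 23.35 = 30.10 h.
γ_3 = 36.18/30.10 = 1.202; β = √(1 − 1/γ²) = √0.3081.

β = 0.555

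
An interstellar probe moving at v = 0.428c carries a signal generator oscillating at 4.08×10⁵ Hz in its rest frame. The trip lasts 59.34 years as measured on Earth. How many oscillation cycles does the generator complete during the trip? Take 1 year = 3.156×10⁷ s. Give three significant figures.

N = 6.91×10¹⁴

γ = 1/√(1 − 0.428²) = 1/√0.8168 = 1.106
The oscillator's own cycle count is N = f × τ where τ is the proper time aboard the probe. τ = Δt/γ = 59.34/1.106 = 53.63 years = 1.693×10⁹ s.
N = 4.08×10⁵ × 1.693×10⁹ = 6.906×10¹⁴.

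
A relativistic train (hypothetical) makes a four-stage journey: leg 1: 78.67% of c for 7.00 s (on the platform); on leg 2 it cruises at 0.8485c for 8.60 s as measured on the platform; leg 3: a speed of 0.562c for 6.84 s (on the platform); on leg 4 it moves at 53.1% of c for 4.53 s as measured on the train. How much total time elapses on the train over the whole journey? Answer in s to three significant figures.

τ = 19.1 s

Leg 1: β = 0.7867; γ = 1/√(1 − 0.7867²) = 1/√0.3811 = 1.620; τ_1 = 7.00/1.620 = 4.321 s.
Leg 2: γ = 1/√(1 − 0.8485²) = 1/√0.2800 = 1.890; τ_2 = 8.60/1.890 = 4.551 s.
Leg 3: γ = 1/√(1 − 0.562²) = 1/√0.6842 = 1.209; τ_3 = 6.84/1.209 = 5.658 s.
Leg 4: 4.53 s is already measured on the train.
Total: 4.321 + 4.551 + 5.658 + 4.530 s.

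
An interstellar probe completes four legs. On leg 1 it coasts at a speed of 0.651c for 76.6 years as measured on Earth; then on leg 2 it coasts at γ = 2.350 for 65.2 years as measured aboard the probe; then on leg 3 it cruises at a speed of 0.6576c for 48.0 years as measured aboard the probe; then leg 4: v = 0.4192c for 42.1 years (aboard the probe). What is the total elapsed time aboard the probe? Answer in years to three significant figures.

Leg 1: γ = 1/√(1 − 0.651²) = 1/√0.5762 = 1.317; τ_1 = 76.6/1.317 = 58.15 years.
Leg 2: 65.2 years is already measured aboard the probe.
Leg 3: 48.0 years is already measured aboard the probe.
Leg 4: 42.1 years is already measured aboard the probe.
Total: 58.15 + 65.20 + 48.00 + 42.10 years.

τ = 213 years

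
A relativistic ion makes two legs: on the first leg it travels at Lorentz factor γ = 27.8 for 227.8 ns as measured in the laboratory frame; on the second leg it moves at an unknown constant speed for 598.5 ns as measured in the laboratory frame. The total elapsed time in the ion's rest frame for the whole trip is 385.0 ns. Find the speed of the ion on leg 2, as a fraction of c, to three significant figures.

Leg 1: γ = 27.8; τ_1 = 227.8/27.80 = 8.194 ns.
Leg 2: speed unknown; τ_2 = 598.5/γ_2.
Total proper time: 8.194 + τ_2 = 385.0, so τ_2 = 385.0 − 8.194 = 376.8 ns.
γ_2 = 598.5/376.8 = 1.588; β = √(1 − 1/γ²) = √0.6036.

β = 0.777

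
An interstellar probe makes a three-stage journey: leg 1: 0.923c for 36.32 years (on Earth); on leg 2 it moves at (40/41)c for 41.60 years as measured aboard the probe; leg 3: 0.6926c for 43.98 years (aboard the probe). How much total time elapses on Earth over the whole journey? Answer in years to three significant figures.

Δt = 287 years

Leg 1: 36.32 years is already measured on Earth.
Leg 2: γ = 1/√(1 − (40/41)²) = 41/9 ≈ 4.556; Δt_2 = 4.556 × 41.60 = 189.5 years.
Leg 3: γ = 1/√(1 − 0.6926²) = 1/√0.5203 = 1.386; Δt_3 = 1.386 × 43.98 = 60.97 years.
Total: 36.32 + 189.5 + 60.97 years.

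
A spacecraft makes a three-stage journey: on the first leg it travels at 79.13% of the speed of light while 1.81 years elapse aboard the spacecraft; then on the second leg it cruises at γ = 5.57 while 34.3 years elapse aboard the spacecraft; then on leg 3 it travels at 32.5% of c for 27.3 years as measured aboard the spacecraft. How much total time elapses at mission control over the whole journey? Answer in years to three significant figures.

Leg 1: β = 0.7913; γ = 1/√(1 − 0.7913²) = 1/√0.3738 = 1.636; Δt_1 = 1.636 × 1.81 = 2.960 years.
Leg 2: γ = 5.57; Δt_2 = 5.570 × 34.3 = 191.1 years.
Leg 3: β = 0.325; γ = 1/√(1 − 0.325²) = 1/√0.8944 = 1.057; Δt_3 = 1.057 × 27.3 = 28.87 years.
Total: 2.960 + 191.1 + 28.87 years.

Δt = 223 years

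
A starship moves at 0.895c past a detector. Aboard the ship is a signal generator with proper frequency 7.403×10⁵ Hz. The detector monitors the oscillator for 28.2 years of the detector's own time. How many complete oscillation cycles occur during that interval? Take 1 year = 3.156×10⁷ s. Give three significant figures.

γ = 1/√(1 − 0.895²) = 1/√0.1990 = 2.242
During 28.2 years of lab time, the oscillator's proper time advances by τ = Δt/γ = 28.2/2.242 = 12.58 years = 3.970×10⁸ s.
N = f × τ = 7.403×10⁵ × 3.970×10⁸ = 2.939×10¹⁴.

N = 2.94×10¹⁴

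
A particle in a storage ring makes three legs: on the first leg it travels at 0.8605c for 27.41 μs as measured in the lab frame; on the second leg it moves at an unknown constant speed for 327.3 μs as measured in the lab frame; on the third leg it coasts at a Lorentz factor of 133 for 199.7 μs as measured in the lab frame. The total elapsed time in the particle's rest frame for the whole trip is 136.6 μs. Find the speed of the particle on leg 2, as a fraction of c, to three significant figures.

Leg 1: γ = 1/√(1 − 0.8605²) = 1/√0.2595 = 1.963; τ_1 = 27.41/1.963 = 13.96 μs.
Leg 2: speed unknown; τ_2 = 327.3/γ_2.
Leg 3: γ = 133; τ_3 = 199.7/133.0 = 1.502 μs.
Total proper time: 13.96 + τ_2 + 1.502 = 136.6, so τ_2 = 136.6 − 15.47 = 121.1 μs.
γ_2 = 327.3/121.1 = 2.702; β = √(1 − 1/γ²) = √0.8630.

β = 0.929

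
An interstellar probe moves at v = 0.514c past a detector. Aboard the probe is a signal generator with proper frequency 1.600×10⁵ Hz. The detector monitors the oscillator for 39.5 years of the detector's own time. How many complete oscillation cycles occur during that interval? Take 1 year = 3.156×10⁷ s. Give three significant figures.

N = 1.71×10¹⁴

γ = 1/√(1 − 0.514²) = 1/√0.7358 = 1.166
During 39.5 years of lab time, the oscillator's proper time advances by τ = Δt/γ = 39.5/1.166 = 33.88 years = 1.069×10⁹ s.
N = f × τ = 1.600×10⁵ × 1.069×10⁹ = 1.711×10¹⁴.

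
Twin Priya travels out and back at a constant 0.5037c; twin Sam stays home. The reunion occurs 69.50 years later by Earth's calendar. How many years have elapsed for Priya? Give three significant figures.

γ = 1/√(1 − 0.5037²) = 1/√0.7463 = 1.158
Priya's clock measures proper time along the trip: τ = Δt/γ = 69.50/1.158 years.

τ = 60.0 years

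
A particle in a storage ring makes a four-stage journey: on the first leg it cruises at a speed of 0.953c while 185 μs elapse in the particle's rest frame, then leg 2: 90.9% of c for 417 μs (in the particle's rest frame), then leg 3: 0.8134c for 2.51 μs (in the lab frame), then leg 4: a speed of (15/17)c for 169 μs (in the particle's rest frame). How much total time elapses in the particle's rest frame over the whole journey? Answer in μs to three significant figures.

Leg 1: 185 μs is already measured in the particle's rest frame.
Leg 2: 417 μs is already measured in the particle's rest frame.
Leg 3: γ = 1/√(1 − 0.8134²) = 1/√0.3384 = 1.719; τ_3 = 2.51/1.719 = 1.460 μs.
Leg 4: 169 μs is already measured in the particle's rest frame.
Total: 185.0 + 417.0 + 1.460 + 169.0 μs.

τ = 772 μs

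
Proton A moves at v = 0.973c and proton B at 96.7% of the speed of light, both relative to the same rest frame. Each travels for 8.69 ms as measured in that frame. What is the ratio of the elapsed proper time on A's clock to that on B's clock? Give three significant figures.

τ_A/τ_B = 0.906

A: γ = 1/√(1 − 0.973²) = 1/√0.05327 = 4.333. B: β = 0.967; γ = 1/√(1 − 0.967²) = 1/√0.06491 = 3.925.
τ_A/τ_B = γ_B/γ_A = 3.925/4.333 = 0.9059, so τ_A/τ_B = 0.9059.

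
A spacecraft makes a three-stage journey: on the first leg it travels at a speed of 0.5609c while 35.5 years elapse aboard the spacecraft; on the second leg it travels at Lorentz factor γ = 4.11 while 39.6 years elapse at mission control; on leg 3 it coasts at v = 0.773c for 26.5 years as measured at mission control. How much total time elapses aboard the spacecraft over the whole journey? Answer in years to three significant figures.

τ = 61.9 years

Leg 1: 35.5 years is already measured aboard the spacecraft.
Leg 2: γ = 4.11; τ_2 = 39.6/4.110 = 9.635 years.
Leg 3: γ = 1/√(1 − 0.773²) = 1/√0.4025 = 1.576; τ_3 = 26.5/1.576 = 16.81 years.
Total: 35.50 + 9.635 + 16.81 years.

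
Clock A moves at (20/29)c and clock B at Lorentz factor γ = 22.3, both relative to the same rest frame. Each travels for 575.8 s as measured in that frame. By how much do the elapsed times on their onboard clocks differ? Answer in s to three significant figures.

A: γ = 1/√(1 − (20/29)²) = 29/21 ≈ 1.381; τ_A = 575.8/1.381 = 417.0 s.
B: γ = 22.3; τ_B = 575.8/22.30 = 25.82 s.

|τ_A − τ_B| = 391 s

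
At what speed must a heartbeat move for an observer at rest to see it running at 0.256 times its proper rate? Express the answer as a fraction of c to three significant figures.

β = 0.967

Rate ratio = 1/γ, so γ = 1/0.256 = 3.906.
β = √(1 − 1/γ²) = √(1 − 0.256²) = √0.9345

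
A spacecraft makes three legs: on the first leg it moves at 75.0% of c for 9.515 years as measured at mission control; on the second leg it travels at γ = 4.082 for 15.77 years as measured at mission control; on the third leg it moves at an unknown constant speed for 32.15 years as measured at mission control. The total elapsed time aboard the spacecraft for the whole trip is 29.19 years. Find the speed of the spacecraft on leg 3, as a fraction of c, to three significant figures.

β = 0.806

Leg 1: β = 0.750; γ = 1/√(1 − 0.750²) = 1/√0.4375 = 1.512; τ_1 = 9.515/1.512 = 6.294 years.
Leg 2: γ = 4.082; τ_2 = 15.77/4.082 = 3.863 years.
Leg 3: speed unknown; τ_3 = 32.15/γ_3.
Total proper time: 6.294 + 3.863 + τ_3 = 29.19, so τ_3 = 29.19 − 10.16 = 19.03 years.
γ_3 = 32.15/19.03 = 1.689; β = √(1 − 1/γ²) = √0.6495.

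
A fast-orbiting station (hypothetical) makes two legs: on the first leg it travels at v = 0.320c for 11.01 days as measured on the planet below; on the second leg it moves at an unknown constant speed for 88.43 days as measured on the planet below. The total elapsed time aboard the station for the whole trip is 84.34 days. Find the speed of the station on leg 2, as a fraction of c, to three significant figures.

β = 0.549

Leg 1: γ = 1/√(1 − 0.320²) = 1/√0.8976 = 1.056; τ_1 = 11.01/1.056 = 10.43 days.
Leg 2: speed unknown; τ_2 = 88.43/γ_2.
Total proper time: 10.43 + τ_2 = 84.34, so τ_2 = 84.34 − 10.43 = 73.91 days.
γ_2 = 88.43/73.91 = 1.196; β = √(1 − 1/γ²) = √0.3015.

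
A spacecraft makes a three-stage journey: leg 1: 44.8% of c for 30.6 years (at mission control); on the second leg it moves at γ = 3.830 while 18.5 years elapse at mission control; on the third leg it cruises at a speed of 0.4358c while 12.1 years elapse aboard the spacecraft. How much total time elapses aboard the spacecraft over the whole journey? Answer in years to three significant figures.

Leg 1: β = 0.448; γ = 1/√(1 − 0.448²) = 1/√0.7993 = 1.119; τ_1 = 30.6/1.119 = 27.36 years.
Leg 2: γ = 3.830; τ_2 = 18.5/3.830 = 4.830 years.
Leg 3: 12.1 years is already measured aboard the spacecraft.
Total: 27.36 + 4.830 + 12.10 years.

τ = 44.3 years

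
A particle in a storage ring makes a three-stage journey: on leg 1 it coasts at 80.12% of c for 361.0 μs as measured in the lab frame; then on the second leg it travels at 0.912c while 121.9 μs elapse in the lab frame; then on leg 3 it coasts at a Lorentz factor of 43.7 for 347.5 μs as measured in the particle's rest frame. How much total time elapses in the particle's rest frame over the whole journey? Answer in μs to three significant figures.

Leg 1: β = 0.8012; γ = 1/√(1 − 0.8012²) = 1/√0.3581 = 1.671; τ_1 = 361.0/1.671 = 216.0 μs.
Leg 2: γ = 1/√(1 − 0.912²) = 1/√0.1683 = 2.438; τ_2 = 121.9/2.438 = 50.00 μs.
Leg 3: 347.5 μs is already measured in the particle's rest frame.
Total: 216.0 + 50.00 + 347.5 μs.

τ = 614 μs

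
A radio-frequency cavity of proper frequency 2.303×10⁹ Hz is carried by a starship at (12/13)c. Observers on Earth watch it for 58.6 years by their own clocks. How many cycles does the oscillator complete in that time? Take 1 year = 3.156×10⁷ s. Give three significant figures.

γ = 1/√(1 − (12/13)²) = 13/5 = 2.600
During 58.6 years of lab time, the oscillator's proper time advances by τ = Δt/γ = 58.6/2.600 = 22.54 years = 7.113×10⁸ s.
N = f × τ = 2.303×10⁹ × 7.113×10⁸ = 1.638×10¹⁸.

N = 1.64×10¹⁸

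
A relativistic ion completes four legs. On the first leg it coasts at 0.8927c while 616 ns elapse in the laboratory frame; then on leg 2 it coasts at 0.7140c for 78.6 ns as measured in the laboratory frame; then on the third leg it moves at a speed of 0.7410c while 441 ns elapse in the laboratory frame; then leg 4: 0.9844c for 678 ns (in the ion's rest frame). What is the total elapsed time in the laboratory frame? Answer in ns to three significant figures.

Leg 1: 616 ns is already measured in the laboratory frame.
Leg 2: 78.6 ns is already measured in the laboratory frame.
Leg 3: 441 ns is already measured in the laboratory frame.
Leg 4: γ = 1/√(1 − 0.9844²) = 1/√0.03096 = 5.684; Δt_4 = 5.684 × 678 = 3853 ns.
Total: 616.0 + 78.60 + 441.0 + 3853 ns.

Δt = 4990 ns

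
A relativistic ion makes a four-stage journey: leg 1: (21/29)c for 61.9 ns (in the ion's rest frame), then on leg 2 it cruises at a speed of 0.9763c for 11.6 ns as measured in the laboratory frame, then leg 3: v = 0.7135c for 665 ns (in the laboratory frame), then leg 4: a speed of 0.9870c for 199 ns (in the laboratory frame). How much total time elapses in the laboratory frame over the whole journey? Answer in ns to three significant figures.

Leg 1: γ = 1/√(1 − (21/29)²) = 29/20 = 1.450; Δt_1 = 1.450 × 61.9 = 89.76 ns.
Leg 2: 11.6 ns is already measured in the laboratory frame.
Leg 3: 665 ns is already measured in the laboratory frame.
Leg 4: 199 ns is already measured in the laboratory frame.
Total: 89.76 + 11.60 + 665.0 + 199.0 ns.

Δt = 965 ns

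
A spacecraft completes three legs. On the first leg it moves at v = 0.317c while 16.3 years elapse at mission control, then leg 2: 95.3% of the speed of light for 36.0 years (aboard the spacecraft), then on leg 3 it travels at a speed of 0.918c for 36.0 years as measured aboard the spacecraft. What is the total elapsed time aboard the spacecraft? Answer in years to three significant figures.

Leg 1: γ = 1/√(1 − 0.317²) = 1/√0.8995 = 1.054; τ_1 = 16.3/1.054 = 15.46 years.
Leg 2: 36.0 years is already measured aboard the spacecraft.
Leg 3: 36.0 years is already measured aboard the spacecraft.
Total: 15.46 + 36.00 + 36.00 years.

τ = 87.5 years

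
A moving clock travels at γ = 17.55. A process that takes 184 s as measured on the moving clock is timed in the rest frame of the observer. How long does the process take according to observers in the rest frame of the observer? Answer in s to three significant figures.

Δt = 3230 s

γ = 17.55
The interval measured on the moving clock is the proper time (both events occur at the same place in that frame); the lab-frame interval is Δt = γτ = 17.55 × 184 s.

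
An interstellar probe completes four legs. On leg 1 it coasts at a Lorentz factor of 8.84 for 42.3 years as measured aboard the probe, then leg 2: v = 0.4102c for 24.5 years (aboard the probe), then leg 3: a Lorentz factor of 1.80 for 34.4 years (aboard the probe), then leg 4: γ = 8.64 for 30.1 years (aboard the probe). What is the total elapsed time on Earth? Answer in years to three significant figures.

Leg 1: γ = 8.84; Δt_1 = 8.840 × 42.3 = 373.9 years.
Leg 2: γ = 1/√(1 − 0.4102²) = 1/√0.8317 = 1.096; Δt_2 = 1.096 × 24.5 = 26.86 years.
Leg 3: γ = 1.80; Δt_3 = 1.800 × 34.4 = 61.92 years.
Leg 4: γ = 8.64; Δt_4 = 8.640 × 30.1 = 260.1 years.
Total: 373.9 + 26.86 + 61.92 + 260.1 years.

Δt = 723 years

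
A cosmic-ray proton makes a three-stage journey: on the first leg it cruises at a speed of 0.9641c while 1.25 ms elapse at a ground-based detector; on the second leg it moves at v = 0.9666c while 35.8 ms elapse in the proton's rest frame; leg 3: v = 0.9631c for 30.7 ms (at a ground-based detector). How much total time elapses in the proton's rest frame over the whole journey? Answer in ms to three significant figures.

Leg 1: γ = 1/√(1 − 0.9641²) = 1/√0.07051 = 3.766; τ_1 = 1.25/3.766 = 0.3319 ms.
Leg 2: 35.8 ms is already measured in the proton's rest frame.
Leg 3: γ = 1/√(1 − 0.9631²) = 1/√0.07244 = 3.715; τ_3 = 30.7/3.715 = 8.263 ms.
Total: 0.3319 + 35.80 + 8.263 ms.

τ = 44.4 ms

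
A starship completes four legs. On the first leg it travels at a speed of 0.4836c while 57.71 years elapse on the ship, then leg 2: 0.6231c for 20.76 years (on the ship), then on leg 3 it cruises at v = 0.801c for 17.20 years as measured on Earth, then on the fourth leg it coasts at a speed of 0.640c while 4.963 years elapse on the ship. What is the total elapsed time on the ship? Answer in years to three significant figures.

τ = 93.7 years

Leg 1: 57.71 years is already measured on the ship.
Leg 2: 20.76 years is already measured on the ship.
Leg 3: γ = 1/√(1 − 0.801²) = 1/√0.3584 = 1.670; τ_3 = 17.20/1.670 = 10.30 years.
Leg 4: 4.963 years is already measured on the ship.
Total: 57.71 + 20.76 + 10.30 + 4.963 years.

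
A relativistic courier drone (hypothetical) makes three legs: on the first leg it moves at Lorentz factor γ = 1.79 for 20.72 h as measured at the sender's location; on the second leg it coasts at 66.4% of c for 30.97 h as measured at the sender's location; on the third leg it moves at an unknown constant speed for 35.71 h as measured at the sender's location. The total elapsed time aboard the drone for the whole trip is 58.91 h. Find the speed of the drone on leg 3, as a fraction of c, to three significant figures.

Leg 1: γ = 1.79; τ_1 = 20.72/1.790 = 11.58 h.
Leg 2: β = 0.664; γ = 1/√(1 − 0.664²) = 1/√0.5591 = 1.337; τ_2 = 30.97/1.337 = 23.16 h.
Leg 3: speed unknown; τ_3 = 35.71/γ_3.
Total proper time: 11.58 + 23.16 + τ_3 = 58.91, so τ_3 = 58.91 − 34.73 = 24.18 h.
γ_3 = 35.71/24.18 = 1.477; β = √(1 − 1/γ²) = √0.5416.

β = 0.736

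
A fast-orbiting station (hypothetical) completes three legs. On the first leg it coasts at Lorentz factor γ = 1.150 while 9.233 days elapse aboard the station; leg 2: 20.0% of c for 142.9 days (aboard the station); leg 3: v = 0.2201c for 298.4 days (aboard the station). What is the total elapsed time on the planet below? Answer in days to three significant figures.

Leg 1: γ = 1.150; Δt_1 = 1.150 × 9.233 = 10.62 days.
Leg 2: β = 0.200; γ = 1/√(1 − 0.200²) = 1/√0.9600 = 1.021; Δt_2 = 1.021 × 142.9 = 145.8 days.
Leg 3: γ = 1/√(1 − 0.2201²) = 1/√0.9516 = 1.025; Δt_3 = 1.025 × 298.4 = 305.9 days.
Total: 10.62 + 145.8 + 305.9 days.

Δt = 462 days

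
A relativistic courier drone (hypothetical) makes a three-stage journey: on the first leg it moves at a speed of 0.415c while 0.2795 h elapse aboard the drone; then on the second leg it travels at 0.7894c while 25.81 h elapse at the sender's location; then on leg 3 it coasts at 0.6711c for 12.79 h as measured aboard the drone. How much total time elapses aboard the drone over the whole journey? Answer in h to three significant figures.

τ = 28.9 h

Leg 1: 0.2795 h is already measured aboard the drone.
Leg 2: γ = 1/√(1 − 0.7894²) = 1/√0.3768 = 1.629; τ_2 = 25.81/1.629 = 15.84 h.
Leg 3: 12.79 h is already measured aboard the drone.
Total: 0.2795 + 15.84 + 12.79 h.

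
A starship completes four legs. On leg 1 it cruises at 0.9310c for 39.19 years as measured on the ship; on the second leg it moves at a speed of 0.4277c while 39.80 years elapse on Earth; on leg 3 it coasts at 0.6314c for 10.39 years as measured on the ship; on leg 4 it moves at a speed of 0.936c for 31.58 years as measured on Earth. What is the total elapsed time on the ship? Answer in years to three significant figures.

τ = 96.7 years

Leg 1: 39.19 years is already measured on the ship.
Leg 2: γ = 1/√(1 − 0.4277²) = 1/√0.8171 = 1.106; τ_2 = 39.80/1.106 = 35.98 years.
Leg 3: 10.39 years is already measured on the ship.
Leg 4: γ = 1/√(1 − 0.936²) = 1/√0.1239 = 2.841; τ_4 = 31.58/2.841 = 11.12 years.
Total: 39.19 + 35.98 + 10.39 + 11.12 years.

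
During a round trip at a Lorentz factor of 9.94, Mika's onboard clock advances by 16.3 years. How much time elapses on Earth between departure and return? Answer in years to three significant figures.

γ = 9.94
Earth-frame duration is the dilated interval: Δt = γτ = 9.940 × 16.3 years.

Δt = 162 years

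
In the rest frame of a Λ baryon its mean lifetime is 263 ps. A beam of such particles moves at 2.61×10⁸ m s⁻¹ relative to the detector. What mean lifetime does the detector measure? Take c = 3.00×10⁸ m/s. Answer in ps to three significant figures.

Δt = 533 ps

β = 2.61×10⁸/3.00×10⁸ = 0.8700; γ = 1/√(1 − 0.8700²) = 2.028
The rest-frame lifetime is the proper time; the lab measures the dilated interval Δt = γτ₀ = 2.028 × 263 ps.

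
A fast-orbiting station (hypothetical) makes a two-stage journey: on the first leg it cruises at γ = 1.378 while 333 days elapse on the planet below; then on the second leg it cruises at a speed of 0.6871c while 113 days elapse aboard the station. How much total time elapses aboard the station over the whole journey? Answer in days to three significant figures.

Leg 1: γ = 1.378; τ_1 = 333/1.378 = 241.7 days.
Leg 2: 113 days is already measured aboard the station.
Total: 241.7 + 113.0 days.

τ = 355 days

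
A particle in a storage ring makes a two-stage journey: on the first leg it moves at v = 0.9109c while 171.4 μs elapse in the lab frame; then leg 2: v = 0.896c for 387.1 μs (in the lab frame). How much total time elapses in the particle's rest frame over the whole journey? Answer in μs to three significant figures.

τ = 243 μs

Leg 1: γ = 1/√(1 − 0.9109²) = 1/√0.1703 = 2.423; τ_1 = 171.4/2.423 = 70.72 μs.
Leg 2: γ = 1/√(1 − 0.896²) = 1/√0.1972 = 2.252; τ_2 = 387.1/2.252 = 171.9 μs.
Total: 70.72 + 171.9 μs.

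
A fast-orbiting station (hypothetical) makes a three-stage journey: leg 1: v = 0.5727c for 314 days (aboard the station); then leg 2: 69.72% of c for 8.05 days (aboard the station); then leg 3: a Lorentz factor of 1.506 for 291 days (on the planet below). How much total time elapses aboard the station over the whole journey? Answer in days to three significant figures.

τ = 515 days

Leg 1: 314 days is already measured aboard the station.
Leg 2: 8.05 days is already measured aboard the station.
Leg 3: γ = 1.506; τ_3 = 291/1.506 = 193.2 days.
Total: 314.0 + 8.050 + 193.2 days.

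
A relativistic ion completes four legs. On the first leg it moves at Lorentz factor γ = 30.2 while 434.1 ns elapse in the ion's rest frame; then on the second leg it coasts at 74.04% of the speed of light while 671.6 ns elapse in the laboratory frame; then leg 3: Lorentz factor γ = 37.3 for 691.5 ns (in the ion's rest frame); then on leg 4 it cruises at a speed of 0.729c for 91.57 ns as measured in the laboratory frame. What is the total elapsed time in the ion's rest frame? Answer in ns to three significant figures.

τ = 1640 ns

Leg 1: 434.1 ns is already measured in the ion's rest frame.
Leg 2: β = 0.7404; γ = 1/√(1 − 0.7404²) = 1/√0.4518 = 1.488; τ_2 = 671.6/1.488 = 451.4 ns.
Leg 3: 691.5 ns is already measured in the ion's rest frame.
Leg 4: γ = 1/√(1 − 0.729²) = 1/√0.4686 = 1.461; τ_4 = 91.57/1.461 = 62.68 ns.
Total: 434.1 + 451.4 + 691.5 + 62.68 ns.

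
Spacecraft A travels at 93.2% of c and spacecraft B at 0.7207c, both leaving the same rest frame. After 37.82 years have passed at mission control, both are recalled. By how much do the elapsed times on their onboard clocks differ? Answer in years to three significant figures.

|τ_A − τ_B| = 12.5 years

A: β = 0.932; γ = 1/√(1 − 0.932²) = 1/√0.1314 = 2.759; τ_A = 37.82/2.759 = 13.71 years.
B: γ = 1/√(1 − 0.7207²) = 1/√0.4806 = 1.442; τ_B = 37.82/1.442 = 26.22 years.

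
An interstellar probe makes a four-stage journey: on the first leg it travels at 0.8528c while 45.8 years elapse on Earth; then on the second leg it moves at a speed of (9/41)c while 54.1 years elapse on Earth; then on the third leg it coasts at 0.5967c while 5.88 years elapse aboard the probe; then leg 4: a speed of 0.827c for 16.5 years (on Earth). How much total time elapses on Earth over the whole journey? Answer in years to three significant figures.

Leg 1: 45.8 years is already measured on Earth.
Leg 2: 54.1 years is already measured on Earth.
Leg 3: γ = 1/√(1 − 0.5967²) = 1/√0.6439 = 1.246; Δt_3 = 1.246 × 5.88 = 7.327 years.
Leg 4: 16.5 years is already measured on Earth.
Total: 45.80 + 54.10 + 7.327 + 16.50 years.

Δt = 124 years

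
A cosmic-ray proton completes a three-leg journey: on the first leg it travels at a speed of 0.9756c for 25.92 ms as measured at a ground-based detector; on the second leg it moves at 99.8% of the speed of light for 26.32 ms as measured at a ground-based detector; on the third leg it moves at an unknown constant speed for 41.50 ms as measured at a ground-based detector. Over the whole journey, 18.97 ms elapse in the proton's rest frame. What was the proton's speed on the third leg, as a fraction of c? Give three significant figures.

β = 0.960

Leg 1: γ = 1/√(1 − 0.9756²) = 1/√0.04820 = 4.555; τ_1 = 25.92/4.555 = 5.691 ms.
Leg 2: β = 0.998; γ = 1/√(1 − 0.998²) = 1/√0.003996 = 15.82; τ_2 = 26.32/15.82 = 1.664 ms.
Leg 3: speed unknown; τ_3 = 41.50/γ_3.
Total proper time: 5.691 + 1.664 + τ_3 = 18.97, so τ_3 = 18.97 − 7.355 = 11.62 ms.
γ_3 = 41.50/11.62 = 3.573; β = √(1 − 1/γ²) = √0.9217.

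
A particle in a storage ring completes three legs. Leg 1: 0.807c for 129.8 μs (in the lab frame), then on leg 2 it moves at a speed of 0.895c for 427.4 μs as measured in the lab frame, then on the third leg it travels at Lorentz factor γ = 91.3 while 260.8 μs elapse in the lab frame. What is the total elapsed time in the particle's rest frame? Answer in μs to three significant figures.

Leg 1: γ = 1/√(1 − 0.807²) = 1/√0.3488 = 1.693; τ_1 = 129.8/1.693 = 76.65 μs.
Leg 2: γ = 1/√(1 − 0.895²) = 1/√0.1990 = 2.242; τ_2 = 427.4/2.242 = 190.6 μs.
Leg 3: γ = 91.3; τ_3 = 260.8/91.30 = 2.857 μs.
Total: 76.65 + 190.6 + 2.857 μs.

τ = 270 μs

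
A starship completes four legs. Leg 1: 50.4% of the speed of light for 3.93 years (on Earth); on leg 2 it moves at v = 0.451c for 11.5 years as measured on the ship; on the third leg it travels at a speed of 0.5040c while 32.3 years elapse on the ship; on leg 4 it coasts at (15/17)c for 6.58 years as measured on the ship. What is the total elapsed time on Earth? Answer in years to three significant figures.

Leg 1: 3.93 years is already measured on Earth.
Leg 2: γ = 1/√(1 − 0.451²) = 1/√0.7966 = 1.120; Δt_2 = 1.120 × 11.5 = 12.88 years.
Leg 3: γ = 1/√(1 − 0.5040²) = 1/√0.7460 = 1.158; Δt_3 = 1.158 × 32.3 = 37.40 years.
Leg 4: γ = 1/√(1 − (15/17)²) = 17/8 = 2.125; Δt_4 = 2.125 × 6.58 = 13.98 years.
Total: 3.930 + 12.88 + 37.40 + 13.98 years.

Δt = 68.2 years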